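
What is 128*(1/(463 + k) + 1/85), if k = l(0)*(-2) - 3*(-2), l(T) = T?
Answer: 70912/39865 ≈ 1.7788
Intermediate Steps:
k = 6 (k = 0*(-2) - 3*(-2) = 0 + 6 = 6)
128*(1/(463 + k) + 1/85) = 128*(1/(463 + 6) + 1/85) = 128*(1/469 + 1/85) = 128*(554/39865) = 70912/39865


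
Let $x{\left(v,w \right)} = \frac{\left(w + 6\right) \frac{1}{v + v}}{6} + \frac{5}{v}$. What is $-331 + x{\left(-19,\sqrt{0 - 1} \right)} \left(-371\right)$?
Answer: $- \frac{8497}{38} + \frac{371 i}{228} \approx -223.61 + 1.6272 i$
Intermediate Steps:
$x{\left(v,w \right)} = \frac{5}{v} + \frac{6 + w}{12 v}$ ($x{\left(v,w \right)} = \frac{6 + w}{2 v} \frac{1}{6} + \frac{5}{v} = \frac{6 + w}{12 v} + \frac{5}{v} = \frac{5}{v} + \frac{6 + w}{12 v}$)
$-331 + x{\left(-19,\sqrt{0 - 1} \right)} \left(-371\right) = -331 + \frac{66 + \sqrt{0 - 1}}{12 \left(-19\right)} \left(-371\right) = -331 + \frac{1}{12} \left(- \frac{1}{19}\right) \left(66 + \sqrt{-1}\right) \left(-371\right) = -331 + \frac{1}{12} \left(- \frac{1}{19}\right) \left(66 + i\right) \left(-371\right) = -331 + \left(- \frac{11}{38} - \frac{i}{228}\right) \left(-371\right) = -331 + \left(\frac{4081}{38} + \frac{371 i}{228}\right) = - \frac{8497}{38} + \frac{371 i}{228}$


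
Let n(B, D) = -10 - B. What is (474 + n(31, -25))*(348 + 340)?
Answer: 297904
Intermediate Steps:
(474 + n(31, -25))*(348 + 340) = (474 + (-10 - 1*31))*(348 + 340) = (474 + (-10 - 31))*688 = (474 - 41)*688 = 433*688 = 297904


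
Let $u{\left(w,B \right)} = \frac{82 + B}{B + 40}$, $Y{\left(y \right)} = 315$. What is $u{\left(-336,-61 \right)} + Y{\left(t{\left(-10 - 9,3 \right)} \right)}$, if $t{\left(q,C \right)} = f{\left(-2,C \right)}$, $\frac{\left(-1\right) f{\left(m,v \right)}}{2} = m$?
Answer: $314$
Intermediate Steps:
$f{\left(m,v \right)} = - 2 m$
$t{\left(q,C \right)} = 4$ ($t{\left(q,C \right)} = \left(-2\right) \left(-2\right) = 4$)
$u{\left(w,B \right)} = \frac{82 + B}{40 + B}$
$u{\left(-336,-61 \right)} + Y{\left(t{\left(-10 - 9,3 \right)} \right)} = \frac{82 - 61}{40 - 61} + 315 = \frac{1}{-21} \cdot 21 + 315 = \left(- \frac{1}{21}\right) 21 + 315 = -1 + 315 = 314$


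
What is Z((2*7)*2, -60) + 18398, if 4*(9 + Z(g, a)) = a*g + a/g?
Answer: 503117/28 ≈ 17968.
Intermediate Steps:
Z(g, a) = -9 + a*g/4 + a/(4*g) (Z(g, a) = -9 + (a*g + a/g)/4 = -9 + (a*g/4 + a/(4*g)) = -9 + a*g/4 + a/(4*g))
Z((2*7)*2, -60) + 18398 = (-60 + ((2*7)*2)*(-36 - 60*2*7*2))/(4*(((2*7)*2))) + 18398 = (-60 + (14*2)*(-36 - 840*2))/(4*((14*2))) + 18398 = (¼)*(-60 + 28*(-36 - 60*28))/28 + 18398 = (¼)*(1/28)*(-60 + 28*(-36 - 1680)) + 18398 = (¼)*(1/28)*(-60 + 28*(-1716)) + 18398 = (¼)*(1/28)*(-60 - 48048) + 18398 = (¼)*(1/28)*(-48108) + 18398 = -12027/28 + 18398 = 503117/28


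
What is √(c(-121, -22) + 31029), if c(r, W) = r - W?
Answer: √30930 ≈ 175.87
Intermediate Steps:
√(c(-121, -22) + 31029) = √((-121 - 1*(-22)) + 31029) = √((-121 + 22) + 31029) = √(-99 + 31029) = √30930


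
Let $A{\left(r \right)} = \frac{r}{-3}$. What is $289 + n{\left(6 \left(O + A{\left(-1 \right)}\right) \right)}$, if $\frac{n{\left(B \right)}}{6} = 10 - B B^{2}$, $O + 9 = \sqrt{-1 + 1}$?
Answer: $843997$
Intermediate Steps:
$A{\left(r \right)} = - \frac{r}{3}$ ($A{\left(r \right)} = r \left(- \frac{1}{3}\right) = - \frac{r}{3}$)
$O = -9$ ($O = -9 + \sqrt{-1 + 1} = -9 + \sqrt{0} = -9 + 0 = -9$)
$n{\left(B \right)} = 60 - 6 B^{3}$ ($n{\left(B \right)} = 6 \left(10 - B B^{2}\right) = 6 \left(10 - B^{3}\right) = 60 - 6 B^{3}$)
$289 + n{\left(6 \left(O + A{\left(-1 \right)}\right) \right)} = 289 - \left(-60 + 6 \left(6 \left(-9 - - \frac{1}{3}\right)\right)^{3}\right) = 289 - \left(-60 + 6 \left(6 \left(-9 + \frac{1}{3}\right)\right)^{3}\right) = 289 - \left(-60 + 6 \left(6 \left(- \frac{26}{3}\right)\right)^{3}\right) = 289 - \left(-60 + 6 \left(-52\right)^{3}\right) = 289 + \left(60 - -843648\right) = 289 + \left(60 + 843648\right) = 289 + 843708 = 843997$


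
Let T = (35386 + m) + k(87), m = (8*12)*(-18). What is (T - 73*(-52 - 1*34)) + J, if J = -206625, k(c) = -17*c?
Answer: -168168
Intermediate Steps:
m = -1728 (m = 96*(-18) = -1728)
T = 32179 (T = (35386 - 1728) - 17*87 = 33658 - 1479 = 32179)
(T - 73*(-52 - 1*34)) + J = (32179 - 73*(-52 - 1*34)) - 206625 = (32179 - 73*(-52 - 34)) - 206625 = (32179 - 73*(-86)) - 206625 = (32179 + 6278) - 206625 = 38457 - 206625 = -168168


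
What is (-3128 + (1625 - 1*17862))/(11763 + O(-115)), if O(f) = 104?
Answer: -19365/11867 ≈ -1.6318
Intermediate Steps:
(-3128 + (1625 - 1*17862))/(11763 + O(-115)) = (-3128 + (1625 - 1*17862))/(11763 + 104) = (-3128 + (1625 - 17862))/11867 = (-3128 - 16237)*(1/11867) = -19365*1/11867 = -19365/11867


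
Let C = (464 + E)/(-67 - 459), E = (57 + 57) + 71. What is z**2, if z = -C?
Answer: 421201/276676 ≈ 1.5224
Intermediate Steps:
E = 185 (E = 114 + 71 = 185)
C = -649/526 (C = (464 + 185)/(-67 - 459) = 649/(-526) = 649*(-1/526) = -649/526 ≈ -1.2338)
z = 649/526 (z = -1*(-649/526) = 649/526 ≈ 1.2338)
z**2 = (649/526)**2 = 421201/276676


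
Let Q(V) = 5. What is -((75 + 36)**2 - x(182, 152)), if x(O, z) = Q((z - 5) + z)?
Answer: -12316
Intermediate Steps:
x(O, z) = 5
-((75 + 36)**2 - x(182, 152)) = -((75 + 36)**2 - 1*5) = -(111**2 - 5) = -(12321 - 5) = -1*12316 = -12316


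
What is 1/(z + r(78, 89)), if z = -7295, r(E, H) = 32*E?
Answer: -1/4799 ≈ -0.00020838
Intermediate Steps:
1/(z + r(78, 89)) = 1/(-7295 + 32*78) = 1/(-7295 + 2496) = 1/(-4799) = -1/4799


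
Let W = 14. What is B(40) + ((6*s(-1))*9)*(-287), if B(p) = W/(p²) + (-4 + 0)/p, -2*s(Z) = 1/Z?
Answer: -6199273/800 ≈ -7749.1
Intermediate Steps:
s(Z) = -1/(2*Z)
B(p) = -4/p + 14/p² (B(p) = 14/(p²) + (-4 + 0)/p = 14/p² - 4/p = -4/p + 14/p²)
B(40) + ((6*s(-1))*9)*(-287) = 2*(7 - 2*40)/40² + ((6*(-½/(-1)))*9)*(-287) = 2*(1/1600)*(7 - 80) + ((6*(-½*(-1)))*9)*(-287) = 2*(1/1600)*(-73) + ((6*(½))*9)*(-287) = -73/800 + (3*9)*(-287) = -73/800 + 27*(-287) = -73/800 - 7749 = -6199273/800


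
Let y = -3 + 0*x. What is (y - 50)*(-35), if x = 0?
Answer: 1855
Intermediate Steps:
y = -3 (y = -3 + 0*0 = -3 + 0 = -3)
(y - 50)*(-35) = (-3 - 50)*(-35) = -53*(-35) = 1855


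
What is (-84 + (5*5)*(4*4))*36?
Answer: 11376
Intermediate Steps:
(-84 + (5*5)*(4*4))*36 = (-84 + 25*16)*36 = (-84 + 400)*36 = 316*36 = 11376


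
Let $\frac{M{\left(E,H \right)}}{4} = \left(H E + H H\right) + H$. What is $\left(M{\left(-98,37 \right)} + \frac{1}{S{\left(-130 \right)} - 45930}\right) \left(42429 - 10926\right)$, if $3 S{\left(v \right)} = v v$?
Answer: $- \frac{33818571404109}{120890} \approx -2.7975 \cdot 10^{8}$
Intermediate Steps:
$S{\left(v \right)} = \frac{v^{2}}{3}$ ($S{\left(v \right)} = \frac{v v}{3} = \frac{v^{2}}{3}$)
$M{\left(E,H \right)} = 4 H + 4 H^{2} + 4 E H$ ($M{\left(E,H \right)} = 4 \left(\left(H E + H H\right) + H\right) = 4 \left(\left(E H + H^{2}\right) + H\right) = 4 \left(\left(H^{2} + E H\right) + H\right) = 4 \left(H + H^{2} + E H\right) = 4 H + 4 H^{2} + 4 E H$)
$\left(M{\left(-98,37 \right)} + \frac{1}{S{\left(-130 \right)} - 45930}\right) \left(42429 - 10926\right) = \left(4 \cdot 37 \left(1 - 98 + 37\right) + \frac{1}{\frac{\left(-130\right)^{2}}{3} - 45930}\right) \left(42429 - 10926\right) = \left(4 \cdot 37 \left(-60\right) + \frac{1}{\frac{1}{3} \cdot 16900 - 45930}\right) 31503 = \left(-8880 + \frac{1}{\frac{16900}{3} - 45930}\right) 31503 = \left(-8880 + \frac{1}{- \frac{120890}{3}}\right) 31503 = \left(-8880 - \frac{3}{120890}\right) 31503 = \left(- \frac{1073503203}{120890}\right) 31503 = - \frac{33818571404109}{120890}$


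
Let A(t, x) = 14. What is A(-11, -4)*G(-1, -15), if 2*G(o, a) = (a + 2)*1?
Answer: -91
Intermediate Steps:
G(o, a) = 1 + a/2 (G(o, a) = ((a + 2)*1)/2 = ((2 + a)*1)/2 = (2 + a)/2 = 1 + a/2)
A(-11, -4)*G(-1, -15) = 14*(1 + (½)*(-15)) = 14*(1 - 15/2) = 14*(-13/2) = -91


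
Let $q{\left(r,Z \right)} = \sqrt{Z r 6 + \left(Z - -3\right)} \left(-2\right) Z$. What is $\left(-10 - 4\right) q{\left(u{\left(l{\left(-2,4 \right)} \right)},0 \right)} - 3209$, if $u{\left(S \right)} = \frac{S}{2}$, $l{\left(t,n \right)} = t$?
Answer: $-3209$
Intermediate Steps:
$u{\left(S \right)} = \frac{S}{2}$ ($u{\left(S \right)} = S \frac{1}{2} = \frac{S}{2}$)
$q{\left(r,Z \right)} = - 2 Z \sqrt{3 + Z + 6 Z r}$ ($q{\left(r,Z \right)} = \sqrt{6 Z r + \left(Z + 3\right)} \left(-2\right) Z = \sqrt{6 Z r + \left(3 + Z\right)} \left(-2\right) Z = \sqrt{3 + Z + 6 Z r} \left(-2\right) Z = - 2 \sqrt{3 + Z + 6 Z r} Z = - 2 Z \sqrt{3 + Z + 6 Z r}$)
$\left(-10 - 4\right) q{\left(u{\left(l{\left(-2,4 \right)} \right)},0 \right)} - 3209 = \left(-10 - 4\right) \left(\left(-2\right) 0 \sqrt{3 + 0 + 6 \cdot 0 \cdot \frac{1}{2} \left(-2\right)}\right) - 3209 = - 14 \left(\left(-2\right) 0 \sqrt{3 + 0 + 6 \cdot 0 \left(-1\right)}\right) - 3209 = - 14 \left(\left(-2\right) 0 \sqrt{3 + 0 + 0}\right) - 3209 = - 14 \left(\left(-2\right) 0 \sqrt{3}\right) - 3209 = \left(-14\right) 0 - 3209 = 0 - 3209 = -3209$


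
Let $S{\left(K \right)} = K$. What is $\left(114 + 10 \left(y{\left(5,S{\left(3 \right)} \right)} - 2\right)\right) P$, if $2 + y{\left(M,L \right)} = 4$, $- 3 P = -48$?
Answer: $1824$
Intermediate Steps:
$P = 16$ ($P = \left(- \frac{1}{3}\right) \left(-48\right) = 16$)
$y{\left(M,L \right)} = 2$ ($y{\left(M,L \right)} = -2 + 4 = 2$)
$\left(114 + 10 \left(y{\left(5,S{\left(3 \right)} \right)} - 2\right)\right) P = \left(114 + 10 \left(2 - 2\right)\right) 16 = \left(114 + 10 \cdot 0\right) 16 = \left(114 + 0\right) 16 = 114 \cdot 16 = 1824$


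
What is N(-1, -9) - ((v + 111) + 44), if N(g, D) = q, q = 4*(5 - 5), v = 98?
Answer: -253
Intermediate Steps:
q = 0 (q = 4*0 = 0)
N(g, D) = 0
N(-1, -9) - ((v + 111) + 44) = 0 - ((98 + 111) + 44) = 0 - (209 + 44) = 0 - 1*253 = 0 - 253 = -253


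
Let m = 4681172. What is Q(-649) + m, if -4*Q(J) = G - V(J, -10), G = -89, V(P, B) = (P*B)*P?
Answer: 14512767/4 ≈ 3.6282e+6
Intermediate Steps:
V(P, B) = B*P² (V(P, B) = (B*P)*P = B*P²)
Q(J) = 89/4 - 5*J²/2 (Q(J) = -(-89 - (-10)*J²)/4 = -(-89 + 10*J²)/4 = 89/4 - 5*J²/2)
Q(-649) + m = (89/4 - 5/2*(-649)²) + 4681172 = (89/4 - 5/2*421201) + 4681172 = (89/4 - 2106005/2) + 4681172 = -4211921/4 + 4681172 = 14512767/4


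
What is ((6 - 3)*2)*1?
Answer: 6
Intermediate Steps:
((6 - 3)*2)*1 = (3*2)*1 = 6*1 = 6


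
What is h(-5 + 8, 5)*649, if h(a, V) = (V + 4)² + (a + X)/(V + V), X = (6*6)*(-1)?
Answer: 504273/10 ≈ 50427.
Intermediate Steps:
X = -36 (X = 36*(-1) = -36)
h(a, V) = (4 + V)² + (-36 + a)/(2*V) (h(a, V) = (V + 4)² + (a - 36)/(V + V) = (4 + V)² + (-36 + a)/((2*V)) = (4 + V)² + (-36 + a)*(1/(2*V)) = (4 + V)² + (-36 + a)/(2*V))
h(-5 + 8, 5)*649 = ((-18 + (-5 + 8)/2 + 5*(4 + 5)²)/5)*649 = ((-18 + (½)*3 + 5*9²)/5)*649 = ((-18 + 3/2 + 5*81)/5)*649 = ((-18 + 3/2 + 405)/5)*649 = ((⅕)*(777/2))*649 = (777/10)*649 = 504273/10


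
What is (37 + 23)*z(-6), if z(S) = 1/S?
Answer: -10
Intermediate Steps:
(37 + 23)*z(-6) = (37 + 23)/(-6) = 60*(-⅙) = -10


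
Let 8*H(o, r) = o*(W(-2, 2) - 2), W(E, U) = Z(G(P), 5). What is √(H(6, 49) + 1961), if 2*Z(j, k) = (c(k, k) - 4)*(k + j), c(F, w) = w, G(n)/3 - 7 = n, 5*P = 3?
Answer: √787970/20 ≈ 44.384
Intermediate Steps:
P = ⅗ (P = (⅕)*3 = ⅗ ≈ 0.60000)
G(n) = 21 + 3*n
Z(j, k) = (-4 + k)*(j + k)/2 (Z(j, k) = ((k - 4)*(k + j))/2 = ((-4 + k)*(j + k))/2 = (-4 + k)*(j + k)/2)
W(E, U) = 139/10 (W(E, U) = (½)*5² - 2*(21 + 3*(⅗)) - 2*5 + (½)*(21 + 3*(⅗))*5 = (½)*25 - 2*(21 + 9/5) - 10 + (½)*(21 + 9/5)*5 = 25/2 - 2*114/5 - 10 + (½)*(114/5)*5 = 25/2 - 228/5 - 10 + 57 = 139/10)
H(o, r) = 119*o/80 (H(o, r) = (o*(139/10 - 2))/8 = (o*(119/10))/8 = (119*o/10)/8 = 119*o/80)
√(H(6, 49) + 1961) = √((119/80)*6 + 1961) = √(357/40 + 1961) = √(78797/40) = √787970/20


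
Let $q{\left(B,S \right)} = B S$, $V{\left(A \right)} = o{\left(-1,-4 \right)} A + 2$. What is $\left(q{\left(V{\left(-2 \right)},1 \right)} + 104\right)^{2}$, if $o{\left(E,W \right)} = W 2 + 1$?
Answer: $14400$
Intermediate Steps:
$o{\left(E,W \right)} = 1 + 2 W$ ($o{\left(E,W \right)} = 2 W + 1 = 1 + 2 W$)
$V{\left(A \right)} = 2 - 7 A$ ($V{\left(A \right)} = \left(1 + 2 \left(-4\right)\right) A + 2 = \left(1 - 8\right) A + 2 = - 7 A + 2 = 2 - 7 A$)
$\left(q{\left(V{\left(-2 \right)},1 \right)} + 104\right)^{2} = \left(\left(2 - -14\right) 1 + 104\right)^{2} = \left(\left(2 + 14\right) 1 + 104\right)^{2} = \left(16 \cdot 1 + 104\right)^{2} = \left(16 + 104\right)^{2} = 120^{2} = 14400$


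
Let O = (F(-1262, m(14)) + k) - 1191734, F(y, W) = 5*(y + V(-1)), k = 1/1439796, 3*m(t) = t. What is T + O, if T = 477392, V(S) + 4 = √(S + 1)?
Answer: -1037620662911/1439796 ≈ -7.2067e+5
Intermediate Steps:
m(t) = t/3
k = 1/1439796 ≈ 6.9454e-7
V(S) = -4 + √(1 + S) (V(S) = -4 + √(S + 1) = -4 + √(1 + S))
F(y, W) = -20 + 5*y (F(y, W) = 5*(y + (-4 + √(1 - 1))) = 5*(y + (-4 + √0)) = 5*(y + (-4 + 0)) = 5*(y - 4) = 5*(-4 + y) = -20 + 5*y)
O = -1724967754943/1439796 (O = ((-20 + 5*(-1262)) + 1/1439796) - 1191734 = ((-20 - 6310) + 1/1439796) - 1191734 = (-6330 + 1/1439796) - 1191734 = -9113908679/1439796 - 1191734 = -1724967754943/1439796 ≈ -1.1981e+6)
T + O = 477392 - 1724967754943/1439796 = -1037620662911/1439796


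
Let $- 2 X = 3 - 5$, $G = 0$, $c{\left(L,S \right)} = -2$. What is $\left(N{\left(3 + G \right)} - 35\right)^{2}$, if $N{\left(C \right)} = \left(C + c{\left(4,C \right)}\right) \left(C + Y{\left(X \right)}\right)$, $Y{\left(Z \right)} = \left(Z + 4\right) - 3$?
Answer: $900$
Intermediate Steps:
$X = 1$ ($X = - \frac{3 - 5}{2} = \left(- \frac{1}{2}\right) \left(-2\right) = 1$)
$Y{\left(Z \right)} = 1 + Z$ ($Y{\left(Z \right)} = \left(4 + Z\right) - 3 = 1 + Z$)
$N{\left(C \right)} = \left(-2 + C\right) \left(2 + C\right)$ ($N{\left(C \right)} = \left(C - 2\right) \left(C + \left(1 + 1\right)\right) = \left(-2 + C\right) \left(C + 2\right) = \left(-2 + C\right) \left(2 + C\right)$)
$\left(N{\left(3 + G \right)} - 35\right)^{2} = \left(\left(-4 + \left(3 + 0\right)^{2}\right) - 35\right)^{2} = \left(\left(-4 + 3^{2}\right) - 35\right)^{2} = \left(\left(-4 + 9\right) - 35\right)^{2} = \left(5 - 35\right)^{2} = \left(-30\right)^{2} = 900$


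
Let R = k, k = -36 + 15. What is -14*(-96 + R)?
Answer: 1638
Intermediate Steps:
k = -21
R = -21
-14*(-96 + R) = -14*(-96 - 21) = -14*(-117) = 1638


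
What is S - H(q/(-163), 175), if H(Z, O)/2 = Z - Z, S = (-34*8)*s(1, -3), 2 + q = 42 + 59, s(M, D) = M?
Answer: -272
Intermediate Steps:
q = 99 (q = -2 + (42 + 59) = -2 + 101 = 99)
S = -272 (S = -34*8*1 = -272*1 = -272)
H(Z, O) = 0 (H(Z, O) = 2*(Z - Z) = 2*0 = 0)
S - H(q/(-163), 175) = -272 - 1*0 = -272 + 0 = -272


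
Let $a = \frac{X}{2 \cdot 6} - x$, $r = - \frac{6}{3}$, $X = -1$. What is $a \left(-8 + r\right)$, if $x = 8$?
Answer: $\frac{485}{6} \approx 80.833$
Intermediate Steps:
$r = -2$ ($r = \left(-6\right) \frac{1}{3} = -2$)
$a = - \frac{97}{12}$ ($a = - \frac{1}{2 \cdot 6} - 8 = - \frac{1}{12} - 8 = - \frac{97}{12} \approx -8.0833$)
$a \left(-8 + r\right) = - \frac{97 \left(-8 - 2\right)}{12} = \left(- \frac{97}{12}\right) \left(-10\right) = \frac{485}{6}$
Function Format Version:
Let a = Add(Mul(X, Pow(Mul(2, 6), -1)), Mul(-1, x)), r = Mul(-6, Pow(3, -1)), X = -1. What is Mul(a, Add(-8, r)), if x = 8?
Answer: Rational(485, 6) ≈ 80.833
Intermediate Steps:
r = -2 (r = Mul(-6, Rational(1, 3)) = -2)
a = Rational(-97, 12) (a = Add(Mul(-1, Pow(Mul(2, 6), -1)), Mul(-1, 8)) = Add(Mul(-1, Pow(12, -1)), -8) = Add(Mul(-1, Rational(1, 12)), -8) = Add(Rational(-1, 12), -8) = Rational(-97, 12) ≈ -8.0833)
Mul(a, Add(-8, r)) = Mul(Rational(-97, 12), Add(-8, -2)) = Mul(Rational(-97, 12), -10) = Rational(485, 6)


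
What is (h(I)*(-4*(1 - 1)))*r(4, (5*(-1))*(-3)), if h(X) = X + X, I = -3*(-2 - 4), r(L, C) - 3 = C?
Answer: 0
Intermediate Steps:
r(L, C) = 3 + C
I = 18 (I = -3*(-6) = 18)
h(X) = 2*X
(h(I)*(-4*(1 - 1)))*r(4, (5*(-1))*(-3)) = ((2*18)*(-4*(1 - 1)))*(3 + (5*(-1))*(-3)) = (36*(-4*0))*(3 - 5*(-3)) = (36*0)*(3 + 15) = 0*18 = 0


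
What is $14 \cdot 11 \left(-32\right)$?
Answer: $-4928$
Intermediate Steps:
$14 \cdot 11 \left(-32\right) = 154 \left(-32\right) = -4928$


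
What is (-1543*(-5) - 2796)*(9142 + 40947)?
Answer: 246387791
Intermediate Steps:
(-1543*(-5) - 2796)*(9142 + 40947) = (7715 - 2796)*50089 = 4919*50089 = 246387791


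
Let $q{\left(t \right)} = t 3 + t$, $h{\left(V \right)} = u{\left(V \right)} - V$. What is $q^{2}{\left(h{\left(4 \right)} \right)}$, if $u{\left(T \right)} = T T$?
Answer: $2304$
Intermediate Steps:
$u{\left(T \right)} = T^{2}$
$h{\left(V \right)} = V^{2} - V$
$q{\left(t \right)} = 4 t$ ($q{\left(t \right)} = 3 t + t = 4 t$)
$q^{2}{\left(h{\left(4 \right)} \right)} = \left(4 \cdot 4 \left(-1 + 4\right)\right)^{2} = \left(4 \cdot 4 \cdot 3\right)^{2} = \left(4 \cdot 12\right)^{2} = 48^{2} = 2304$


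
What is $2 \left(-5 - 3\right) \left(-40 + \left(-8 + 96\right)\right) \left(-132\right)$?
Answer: $101376$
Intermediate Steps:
$2 \left(-5 - 3\right) \left(-40 + \left(-8 + 96\right)\right) \left(-132\right) = 2 \left(-8\right) \left(-40 + 88\right) \left(-132\right) = - 16 \cdot 48 \left(-132\right) = \left(-16\right) \left(-6336\right) = 101376$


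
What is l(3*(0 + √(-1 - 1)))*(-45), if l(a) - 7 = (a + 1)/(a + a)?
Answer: -675/2 + 15*I*√2/4 ≈ -337.5 + 5.3033*I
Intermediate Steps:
l(a) = 7 + (1 + a)/(2*a) (l(a) = 7 + (a + 1)/(a + a) = 7 + (1 + a)/((2*a)) = 7 + (1 + a)*(1/(2*a)) = 7 + (1 + a)/(2*a))
l(3*(0 + √(-1 - 1)))*(-45) = ((1 + 15*(3*(0 + √(-1 - 1))))/(2*((3*(0 + √(-1 - 1))))))*(-45) = ((1 + 15*(3*(0 + √(-2))))/(2*((3*(0 + √(-2))))))*(-45) = ((1 + 15*(3*(0 + I*√2)))/(2*((3*(0 + I*√2)))))*(-45) = ((1 + 15*(3*(I*√2)))/(2*((3*(I*√2)))))*(-45) = ((1 + 15*(3*I*√2))/(2*((3*I*√2))))*(-45) = ((-I*√2/6)*(1 + 45*I*√2)/2)*(-45) = -I*√2*(1 + 45*I*√2)/12*(-45) = 15*I*√2*(1 + 45*I*√2)/4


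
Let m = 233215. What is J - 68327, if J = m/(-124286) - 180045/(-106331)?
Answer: -902974791875077/13215454666 ≈ -68327.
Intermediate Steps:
J = -2420911295/13215454666 (J = 233215/(-124286) - 180045/(-106331) = 233215*(-1/124286) - 180045*(-1/106331) = -233215/124286 + 180045/106331 = -2420911295/13215454666 ≈ -0.18319)
J - 68327 = -2420911295/13215454666 - 68327 = -902974791875077/13215454666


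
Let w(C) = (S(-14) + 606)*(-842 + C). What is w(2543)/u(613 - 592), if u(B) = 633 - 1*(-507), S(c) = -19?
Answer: 332829/380 ≈ 875.87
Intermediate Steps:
u(B) = 1140 (u(B) = 633 + 507 = 1140)
w(C) = -494254 + 587*C (w(C) = (-19 + 606)*(-842 + C) = 587*(-842 + C) = -494254 + 587*C)
w(2543)/u(613 - 592) = (-494254 + 587*2543)/1140 = (-494254 + 1492741)*(1/1140) = 998487*(1/1140) = 332829/380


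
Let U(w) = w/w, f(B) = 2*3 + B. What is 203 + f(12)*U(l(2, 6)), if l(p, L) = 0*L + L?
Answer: 221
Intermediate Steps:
f(B) = 6 + B
l(p, L) = L (l(p, L) = 0 + L = L)
U(w) = 1
203 + f(12)*U(l(2, 6)) = 203 + (6 + 12)*1 = 203 + 18*1 = 203 + 18 = 221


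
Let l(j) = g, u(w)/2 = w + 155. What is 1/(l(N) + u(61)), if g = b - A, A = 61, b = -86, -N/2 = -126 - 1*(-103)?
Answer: 1/285 ≈ 0.0035088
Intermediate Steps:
u(w) = 310 + 2*w (u(w) = 2*(w + 155) = 2*(155 + w) = 310 + 2*w)
N = 46 (N = -2*(-126 - 1*(-103)) = -2*(-126 + 103) = -2*(-23) = 46)
g = -147 (g = -86 - 1*61 = -86 - 61 = -147)
l(j) = -147
1/(l(N) + u(61)) = 1/(-147 + (310 + 2*61)) = 1/(-147 + (310 + 122)) = 1/(-147 + 432) = 1/285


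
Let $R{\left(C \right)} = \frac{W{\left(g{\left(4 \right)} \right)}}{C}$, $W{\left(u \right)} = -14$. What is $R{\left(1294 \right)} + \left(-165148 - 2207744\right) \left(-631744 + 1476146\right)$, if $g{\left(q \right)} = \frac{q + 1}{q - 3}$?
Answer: $- \frac{1296377563627855}{647} \approx -2.0037 \cdot 10^{12}$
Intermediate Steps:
$g{\left(q \right)} = \frac{1 + q}{-3 + q}$
$R{\left(C \right)} = - \frac{14}{C}$
$R{\left(1294 \right)} + \left(-165148 - 2207744\right) \left(-631744 + 1476146\right) = - \frac{14}{1294} + \left(-165148 - 2207744\right) \left(-631744 + 1476146\right) = \left(-14\right) \frac{1}{1294} - 2003674750584 = - \frac{7}{647} - 2003674750584 = - \frac{1296377563627855}{647}$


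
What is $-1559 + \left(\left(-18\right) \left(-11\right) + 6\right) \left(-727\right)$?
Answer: $-149867$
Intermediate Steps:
$-1559 + \left(\left(-18\right) \left(-11\right) + 6\right) \left(-727\right) = -1559 + \left(198 + 6\right) \left(-727\right) = -1559 + 204 \left(-727\right) = -1559 - 148308 = -149867$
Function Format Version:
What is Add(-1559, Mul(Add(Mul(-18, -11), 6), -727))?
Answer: -149867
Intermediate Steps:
Add(-1559, Mul(Add(Mul(-18, -11), 6), -727)) = Add(-1559, Mul(Add(198, 6), -727)) = Add(-1559, Mul(204, -727)) = Add(-1559, -148308) = -149867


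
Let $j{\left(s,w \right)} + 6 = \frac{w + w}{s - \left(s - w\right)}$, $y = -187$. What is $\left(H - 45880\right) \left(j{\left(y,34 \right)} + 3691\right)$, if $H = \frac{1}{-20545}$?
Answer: $- \frac{3475383163887}{20545} \approx -1.6916 \cdot 10^{8}$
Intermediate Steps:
$j{\left(s,w \right)} = -4$ ($j{\left(s,w \right)} = -6 + \frac{w + w}{s - \left(s - w\right)} = -6 + \frac{2 w}{w} = -6 + 2 = -4$)
$H = - \frac{1}{20545} \approx -4.8674 \cdot 10^{-5}$
$\left(H - 45880\right) \left(j{\left(y,34 \right)} + 3691\right) = \left(- \frac{1}{20545} - 45880\right) \left(-4 + 3691\right) = \left(- \frac{942604601}{20545}\right) 3687 = - \frac{3475383163887}{20545}$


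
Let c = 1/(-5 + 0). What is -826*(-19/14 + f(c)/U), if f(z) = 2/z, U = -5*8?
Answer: 1829/2 ≈ 914.50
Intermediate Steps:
U = -40
c = -1/5 (c = 1/(-5) = -1/5 ≈ -0.20000)
-826*(-19/14 + f(c)/U) = -826*(-19/14 + (2/(-1/5))/(-40)) = -826*(-19*1/14 + (2*(-5))*(-1/40)) = -826*(-19/14 - 10*(-1/40)) = -826*(-19/14 + 1/4) = -826*(-31/28) = 1829/2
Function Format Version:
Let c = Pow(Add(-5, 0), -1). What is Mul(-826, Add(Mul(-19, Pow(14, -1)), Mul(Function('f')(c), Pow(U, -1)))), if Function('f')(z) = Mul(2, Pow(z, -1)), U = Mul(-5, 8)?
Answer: Rational(1829, 2) ≈ 914.50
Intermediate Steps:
U = -40
c = Rational(-1, 5) (c = Pow(-5, -1) = Rational(-1, 5) ≈ -0.20000)
Mul(-826, Add(Mul(-19, Pow(14, -1)), Mul(Function('f')(c), Pow(U, -1)))) = Mul(-826, Add(Mul(-19, Pow(14, -1)), Mul(Mul(2, Pow(Rational(-1, 5), -1)), Pow(-40, -1)))) = Mul(-826, Add(Mul(-19, Rational(1, 14)), Mul(Mul(2, -5), Rational(-1, 40)))) = Mul(-826, Add(Rational(-19, 14), Mul(-10, Rational(-1, 40)))) = Mul(-826, Add(Rational(-19, 14), Rational(1, 4))) = Mul(-826, Rational(-31, 28)) = Rational(1829, 2)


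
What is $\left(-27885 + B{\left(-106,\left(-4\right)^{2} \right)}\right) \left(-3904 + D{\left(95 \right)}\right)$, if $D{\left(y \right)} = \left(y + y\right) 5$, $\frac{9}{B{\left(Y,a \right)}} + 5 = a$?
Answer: $\frac{906068604}{11} \approx 8.237 \cdot 10^{7}$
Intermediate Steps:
$B{\left(Y,a \right)} = \frac{9}{-5 + a}$
$D{\left(y \right)} = 10 y$ ($D{\left(y \right)} = 2 y 5 = 10 y$)
$\left(-27885 + B{\left(-106,\left(-4\right)^{2} \right)}\right) \left(-3904 + D{\left(95 \right)}\right) = \left(-27885 + \frac{9}{-5 + \left(-4\right)^{2}}\right) \left(-3904 + 10 \cdot 95\right) = \left(-27885 + \frac{9}{-5 + 16}\right) \left(-3904 + 950\right) = \left(-27885 + \frac{9}{11}\right) \left(-2954\right) = \left(- \frac{306726}{11}\right) \left(-2954\right) = \frac{906068604}{11}$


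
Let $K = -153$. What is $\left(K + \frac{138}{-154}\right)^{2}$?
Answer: $\frac{140422500}{5929} \approx 23684.0$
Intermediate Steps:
$\left(K + \frac{138}{-154}\right)^{2} = \left(-153 + \frac{138}{-154}\right)^{2} = \left(-153 + 138 \left(- \frac{1}{154}\right)\right)^{2} = \left(-153 - \frac{69}{77}\right)^{2} = \left(- \frac{11850}{77}\right)^{2} = \frac{140422500}{5929}$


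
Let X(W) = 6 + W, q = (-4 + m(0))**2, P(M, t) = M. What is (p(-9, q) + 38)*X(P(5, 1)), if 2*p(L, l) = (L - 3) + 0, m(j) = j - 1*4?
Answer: 352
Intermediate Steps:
m(j) = -4 + j (m(j) = j - 4 = -4 + j)
q = 64 (q = (-4 + (-4 + 0))**2 = (-4 - 4)**2 = (-8)**2 = 64)
p(L, l) = -3/2 + L/2 (p(L, l) = ((L - 3) + 0)/2 = ((-3 + L) + 0)/2 = (-3 + L)/2 = -3/2 + L/2)
(p(-9, q) + 38)*X(P(5, 1)) = ((-3/2 + (1/2)*(-9)) + 38)*(6 + 5) = ((-3/2 - 9/2) + 38)*11 = (-6 + 38)*11 = 32*11 = 352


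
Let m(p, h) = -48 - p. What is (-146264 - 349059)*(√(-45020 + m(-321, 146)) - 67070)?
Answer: 33221313610 - 495323*I*√44747 ≈ 3.3221e+10 - 1.0478e+8*I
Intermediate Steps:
(-146264 - 349059)*(√(-45020 + m(-321, 146)) - 67070) = (-146264 - 349059)*(√(-45020 + (-48 - 1*(-321))) - 67070) = -495323*(√(-45020 + (-48 + 321)) - 67070) = -495323*(√(-45020 + 273) - 67070) = -495323*(√(-44747) - 67070) = -495323*(I*√44747 - 67070) = -495323*(-67070 + I*√44747) = 33221313610 - 495323*I*√44747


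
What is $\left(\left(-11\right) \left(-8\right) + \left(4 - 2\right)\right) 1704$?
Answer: $153360$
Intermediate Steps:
$\left(\left(-11\right) \left(-8\right) + \left(4 - 2\right)\right) 1704 = \left(88 + 2\right) 1704 = 90 \cdot 1704 = 153360$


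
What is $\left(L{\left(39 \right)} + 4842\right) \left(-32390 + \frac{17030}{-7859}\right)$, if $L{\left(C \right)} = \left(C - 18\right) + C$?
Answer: $- \frac{1247902336080}{7859} \approx -1.5879 \cdot 10^{8}$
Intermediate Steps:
$L{\left(C \right)} = -18 + 2 C$ ($L{\left(C \right)} = \left(-18 + C\right) + C = -18 + 2 C$)
$\left(L{\left(39 \right)} + 4842\right) \left(-32390 + \frac{17030}{-7859}\right) = \left(\left(-18 + 2 \cdot 39\right) + 4842\right) \left(-32390 + \frac{17030}{-7859}\right) = \left(\left(-18 + 78\right) + 4842\right) \left(-32390 + 17030 \left(- \frac{1}{7859}\right)\right) = \left(60 + 4842\right) \left(-32390 - \frac{17030}{7859}\right) = 4902 \left(- \frac{254570040}{7859}\right) = - \frac{1247902336080}{7859}$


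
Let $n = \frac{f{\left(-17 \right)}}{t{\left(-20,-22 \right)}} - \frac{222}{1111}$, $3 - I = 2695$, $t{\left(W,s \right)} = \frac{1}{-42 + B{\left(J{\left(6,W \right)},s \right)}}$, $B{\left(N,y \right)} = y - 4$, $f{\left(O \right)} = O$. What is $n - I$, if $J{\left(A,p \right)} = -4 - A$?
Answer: $\frac{4274906}{1111} \approx 3847.8$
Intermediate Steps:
$B{\left(N,y \right)} = -4 + y$
$t{\left(W,s \right)} = \frac{1}{-46 + s}$ ($t{\left(W,s \right)} = \frac{1}{-42 + \left(-4 + s\right)} = \frac{1}{-46 + s}$)
$I = -2692$ ($I = 3 - 2695 = -2692$)
$n = \frac{1284094}{1111}$ ($n = - \frac{17}{\frac{1}{-46 - 22}} - \frac{222}{1111} = - \frac{17}{\frac{1}{-68}} - \frac{222}{1111} = - \frac{17}{- \frac{1}{68}} - \frac{222}{1111} = \left(-17\right) \left(-68\right) - \frac{222}{1111} = 1156 - \frac{222}{1111} = \frac{1284094}{1111} \approx 1155.8$)
$n - I = \frac{1284094}{1111} - -2692 = \frac{1284094}{1111} + 2692 = \frac{4274906}{1111}$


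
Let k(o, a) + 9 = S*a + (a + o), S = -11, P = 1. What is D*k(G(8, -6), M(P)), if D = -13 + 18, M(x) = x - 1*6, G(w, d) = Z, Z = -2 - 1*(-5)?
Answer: 220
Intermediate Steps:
Z = 3 (Z = -2 + 5 = 3)
G(w, d) = 3
M(x) = -6 + x (M(x) = x - 6 = -6 + x)
k(o, a) = -9 + o - 10*a (k(o, a) = -9 + (-11*a + (a + o)) = -9 + (o - 10*a) = -9 + o - 10*a)
D = 5
D*k(G(8, -6), M(P)) = 5*(-9 + 3 - 10*(-6 + 1)) = 5*(-9 + 3 - 10*(-5)) = 5*(-9 + 3 + 50) = 5*44 = 220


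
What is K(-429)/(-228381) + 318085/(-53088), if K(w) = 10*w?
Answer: -24138940955/4041430176 ≈ -5.9729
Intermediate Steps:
K(-429)/(-228381) + 318085/(-53088) = (10*(-429))/(-228381) + 318085/(-53088) = -4290*(-1/228381) + 318085*(-1/53088) = 1430/76127 - 318085/53088 = -24138940955/4041430176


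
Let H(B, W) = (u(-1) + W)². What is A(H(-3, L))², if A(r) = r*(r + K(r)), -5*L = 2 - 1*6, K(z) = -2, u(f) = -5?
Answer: 29732449761/390625 ≈ 76115.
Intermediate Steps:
L = ⅘ (L = -(2 - 1*6)/5 = -(2 - 6)/5 = -⅕*(-4) = ⅘ ≈ 0.80000)
H(B, W) = (-5 + W)²
A(r) = r*(-2 + r) (A(r) = r*(r - 2) = r*(-2 + r))
A(H(-3, L))² = ((-5 + ⅘)²*(-2 + (-5 + ⅘)²))² = ((-21/5)²*(-2 + (-21/5)²))² = (441*(-2 + 441/25)/25)² = ((441/25)*(391/25))² = (172431/625)² = 29732449761/390625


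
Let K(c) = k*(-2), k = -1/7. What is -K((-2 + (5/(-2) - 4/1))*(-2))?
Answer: -2/7 ≈ -0.28571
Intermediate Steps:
k = -⅐ (k = -1*⅐ = -⅐ ≈ -0.14286)
K(c) = 2/7 (K(c) = -⅐*(-2) = 2/7)
-K((-2 + (5/(-2) - 4/1))*(-2)) = -1*2/7 = -2/7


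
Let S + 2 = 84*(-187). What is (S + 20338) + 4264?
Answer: 8892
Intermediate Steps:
S = -15710 (S = -2 + 84*(-187) = -2 - 15708 = -15710)
(S + 20338) + 4264 = (-15710 + 20338) + 4264 = 4628 + 4264 = 8892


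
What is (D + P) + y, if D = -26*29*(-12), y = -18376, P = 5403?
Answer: -3925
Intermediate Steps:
D = 9048 (D = -754*(-12) = 9048)
(D + P) + y = (9048 + 5403) - 18376 = 14451 - 18376 = -3925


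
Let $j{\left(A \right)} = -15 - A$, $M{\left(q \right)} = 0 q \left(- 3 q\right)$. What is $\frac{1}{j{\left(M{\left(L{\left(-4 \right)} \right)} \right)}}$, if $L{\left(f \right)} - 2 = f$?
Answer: $- \frac{1}{15} \approx -0.066667$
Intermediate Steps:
$L{\left(f \right)} = 2 + f$
$M{\left(q \right)} = 0$ ($M{\left(q \right)} = 0 \left(- 3 q\right) = 0$)
$\frac{1}{j{\left(M{\left(L{\left(-4 \right)} \right)} \right)}} = \frac{1}{-15 - 0} = \frac{1}{-15 + 0} = \frac{1}{-15} = - \frac{1}{15}$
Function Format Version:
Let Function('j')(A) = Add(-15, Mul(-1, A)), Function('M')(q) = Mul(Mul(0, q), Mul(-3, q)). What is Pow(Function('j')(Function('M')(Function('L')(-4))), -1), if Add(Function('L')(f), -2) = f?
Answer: Rational(-1, 15) ≈ -0.066667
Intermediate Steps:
Function('L')(f) = Add(2, f)
Function('M')(q) = 0 (Function('M')(q) = Mul(0, Mul(-3, q)) = 0)
Pow(Function('j')(Function('M')(Function('L')(-4))), -1) = Pow(Add(-15, Mul(-1, 0)), -1) = Pow(Add(-15, 0), -1) = Pow(-15, -1) = Rational(-1, 15)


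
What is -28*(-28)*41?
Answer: 32144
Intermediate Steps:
-28*(-28)*41 = 784*41 = 32144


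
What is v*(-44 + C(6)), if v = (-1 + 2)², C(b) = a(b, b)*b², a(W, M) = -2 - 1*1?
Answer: -152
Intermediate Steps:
a(W, M) = -3 (a(W, M) = -2 - 1 = -3)
C(b) = -3*b²
v = 1 (v = 1² = 1)
v*(-44 + C(6)) = 1*(-44 - 3*6²) = 1*(-44 - 3*36) = 1*(-44 - 108) = 1*(-152) = -152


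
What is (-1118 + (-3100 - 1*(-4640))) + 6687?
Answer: 7109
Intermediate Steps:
(-1118 + (-3100 - 1*(-4640))) + 6687 = (-1118 + (-3100 + 4640)) + 6687 = (-1118 + 1540) + 6687 = 422 + 6687 = 7109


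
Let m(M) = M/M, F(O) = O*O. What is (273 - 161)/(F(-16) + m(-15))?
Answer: 112/257 ≈ 0.43580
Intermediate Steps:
F(O) = O²
m(M) = 1
(273 - 161)/(F(-16) + m(-15)) = (273 - 161)/((-16)² + 1) = 112/(256 + 1) = 112/257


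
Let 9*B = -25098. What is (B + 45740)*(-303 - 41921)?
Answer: -5440731296/3 ≈ -1.8136e+9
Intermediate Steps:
B = -8366/3 (B = (⅑)*(-25098) = -8366/3 ≈ -2788.7)
(B + 45740)*(-303 - 41921) = (-8366/3 + 45740)*(-303 - 41921) = (128854/3)*(-42224) = -5440731296/3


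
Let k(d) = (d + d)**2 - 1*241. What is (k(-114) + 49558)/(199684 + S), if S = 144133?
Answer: 101301/343817 ≈ 0.29464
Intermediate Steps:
k(d) = -241 + 4*d**2 (k(d) = (2*d)**2 - 241 = 4*d**2 - 241 = -241 + 4*d**2)
(k(-114) + 49558)/(199684 + S) = ((-241 + 4*(-114)**2) + 49558)/(199684 + 144133) = ((-241 + 4*12996) + 49558)/343817 = ((-241 + 51984) + 49558)*(1/343817) = (51743 + 49558)*(1/343817) = 101301*(1/343817) = 101301/343817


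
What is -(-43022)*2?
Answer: 86044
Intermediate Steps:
-(-43022)*2 = -439*(-196) = 86044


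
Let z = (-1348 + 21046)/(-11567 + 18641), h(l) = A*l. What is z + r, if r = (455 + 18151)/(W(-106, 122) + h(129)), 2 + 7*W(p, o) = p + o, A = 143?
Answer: 82504541/21751371 ≈ 3.7931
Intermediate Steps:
W(p, o) = -2/7 + o/7 + p/7 (W(p, o) = -2/7 + (p + o)/7 = -2/7 + (o + p)/7 = -2/7 + (o/7 + p/7) = -2/7 + o/7 + p/7)
h(l) = 143*l
z = 3283/1179 (z = 19698/7074 = 19698*(1/7074) = 3283/1179 ≈ 2.7846)
r = 18606/18449 (r = (455 + 18151)/((-2/7 + (⅐)*122 + (⅐)*(-106)) + 143*129) = 18606/((-2/7 + 122/7 - 106/7) + 18447) = 18606/(2 + 18447) = 18606/18449 ≈ 1.0085)
z + r = 3283/1179 + 18606/18449 = 82504541/21751371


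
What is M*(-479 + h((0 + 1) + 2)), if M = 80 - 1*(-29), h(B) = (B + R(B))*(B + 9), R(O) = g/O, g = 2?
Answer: -47415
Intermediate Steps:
R(O) = 2/O
h(B) = (9 + B)*(B + 2/B) (h(B) = (B + 2/B)*(B + 9) = (B + 2/B)*(9 + B) = (9 + B)*(B + 2/B))
M = 109 (M = 80 + 29 = 109)
M*(-479 + h((0 + 1) + 2)) = 109*(-479 + (2 + ((0 + 1) + 2)² + 9*((0 + 1) + 2) + 18/((0 + 1) + 2))) = 109*(-479 + (2 + (1 + 2)² + 9*(1 + 2) + 18/(1 + 2))) = 109*(-479 + (2 + 3² + 9*3 + 18/3)) = 109*(-479 + (2 + 9 + 27 + 18*(⅓))) = 109*(-479 + (2 + 9 + 27 + 6)) = 109*(-479 + 44) = 109*(-435) = -47415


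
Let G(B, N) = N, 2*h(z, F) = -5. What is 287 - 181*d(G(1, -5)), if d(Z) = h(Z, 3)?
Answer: 1479/2 ≈ 739.50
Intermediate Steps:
h(z, F) = -5/2 (h(z, F) = (½)*(-5) = -5/2)
d(Z) = -5/2
287 - 181*d(G(1, -5)) = 287 - 181*(-5/2) = 287 + 905/2 = 1479/2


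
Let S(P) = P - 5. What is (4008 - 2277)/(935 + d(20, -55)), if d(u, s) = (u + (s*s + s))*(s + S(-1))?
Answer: -577/60485 ≈ -0.0095396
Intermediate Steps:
S(P) = -5 + P
d(u, s) = (-6 + s)*(s + u + s²) (d(u, s) = (u + (s*s + s))*(s + (-5 - 1)) = (u + (s² + s))*(s - 6) = (u + (s + s²))*(-6 + s) = (s + u + s²)*(-6 + s) = (-6 + s)*(s + u + s²))
(4008 - 2277)/(935 + d(20, -55)) = (4008 - 2277)/(935 + ((-55)³ - 6*(-55) - 6*20 - 5*(-55)² - 55*20)) = 1731/(935 + (-166375 + 330 - 120 - 5*3025 - 1100)) = 1731/(935 + (-166375 + 330 - 120 - 15125 - 1100)) = 1731/(935 - 182390) = 1731/(-181455) = 1731*(-1/181455) = -577/60485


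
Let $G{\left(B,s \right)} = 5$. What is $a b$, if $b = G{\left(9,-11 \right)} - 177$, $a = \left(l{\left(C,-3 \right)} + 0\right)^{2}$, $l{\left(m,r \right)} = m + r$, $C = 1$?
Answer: $-688$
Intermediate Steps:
$a = 4$ ($a = \left(\left(1 - 3\right) + 0\right)^{2} = \left(-2 + 0\right)^{2} = \left(-2\right)^{2} = 4$)
$b = -172$ ($b = 5 - 177 = -172$)
$a b = 4 \left(-172\right) = -688$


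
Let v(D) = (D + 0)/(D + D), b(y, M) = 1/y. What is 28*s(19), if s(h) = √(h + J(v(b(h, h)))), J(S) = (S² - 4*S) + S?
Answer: 14*√71 ≈ 117.97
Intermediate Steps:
v(D) = ½ (v(D) = D/((2*D)) = D*(1/(2*D)) = ½)
J(S) = S² - 3*S
s(h) = √(-5/4 + h) (s(h) = √(h + (-3 + ½)/2) = √(h + (½)*(-5/2)) = √(h - 5/4) = √(-5/4 + h))
28*s(19) = 28*(√(-5 + 4*19)/2) = 28*(√(-5 + 76)/2) = 28*(√71/2) = 14*√71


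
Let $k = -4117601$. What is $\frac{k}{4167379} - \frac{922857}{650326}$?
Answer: $- \frac{6523677869729}{2710154915554} \approx -2.4071$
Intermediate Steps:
$\frac{k}{4167379} - \frac{922857}{650326} = - \frac{4117601}{4167379} - \frac{922857}{650326} = - \frac{6523677869729}{2710154915554}$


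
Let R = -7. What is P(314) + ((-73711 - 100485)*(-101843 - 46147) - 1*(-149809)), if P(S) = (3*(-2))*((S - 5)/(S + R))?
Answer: 7914280663789/307 ≈ 2.5779e+10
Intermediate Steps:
P(S) = -6*(-5 + S)/(-7 + S) (P(S) = (3*(-2))*((S - 5)/(S - 7)) = -6*(-5 + S)/(-7 + S))
P(314) + ((-73711 - 100485)*(-101843 - 46147) - 1*(-149809)) = 6*(5 - 1*314)/(-7 + 314) + ((-73711 - 100485)*(-101843 - 46147) - 1*(-149809)) = 6*(5 - 314)/307 + (-174196*(-147990) + 149809) = 6*(1/307)*(-309) + (25779266040 + 149809) = -1854/307 + 25779415849 = 7914280663789/307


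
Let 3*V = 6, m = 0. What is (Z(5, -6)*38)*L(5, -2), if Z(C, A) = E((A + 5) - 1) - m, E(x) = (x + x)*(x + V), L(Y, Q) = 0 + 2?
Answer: 0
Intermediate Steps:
V = 2 (V = (1/3)*6 = 2)
L(Y, Q) = 2
E(x) = 2*x*(2 + x) (E(x) = (x + x)*(x + 2) = (2*x)*(2 + x) = 2*x*(2 + x))
Z(C, A) = 2*(4 + A)*(6 + A) (Z(C, A) = 2*((A + 5) - 1)*(2 + ((A + 5) - 1)) - 1*0 = 2*((5 + A) - 1)*(2 + ((5 + A) - 1)) + 0 = 2*(4 + A)*(2 + (4 + A)) + 0 = 2*(4 + A)*(6 + A) + 0 = 2*(4 + A)*(6 + A))
(Z(5, -6)*38)*L(5, -2) = ((2*(4 - 6)*(6 - 6))*38)*2 = ((2*(-2)*0)*38)*2 = (0*38)*2 = 0*2 = 0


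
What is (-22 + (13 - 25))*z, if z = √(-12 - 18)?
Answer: -34*I*√30 ≈ -186.23*I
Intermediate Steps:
z = I*√30 (z = √(-30) = I*√30 ≈ 5.4772*I)
(-22 + (13 - 25))*z = (-22 + (13 - 25))*(I*√30) = (-22 - 12)*(I*√30) = -34*I*√30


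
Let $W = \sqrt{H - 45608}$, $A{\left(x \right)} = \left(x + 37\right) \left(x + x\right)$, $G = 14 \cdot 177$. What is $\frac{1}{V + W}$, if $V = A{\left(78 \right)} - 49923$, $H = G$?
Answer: $- \frac{31983}{1022955419} - \frac{i \sqrt{43130}}{1022955419} \approx -3.1265 \cdot 10^{-5} - 2.0302 \cdot 10^{-7} i$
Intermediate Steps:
$G = 2478$
$A{\left(x \right)} = 2 x \left(37 + x\right)$ ($A{\left(x \right)} = \left(37 + x\right) 2 x = 2 x \left(37 + x\right)$)
$H = 2478$
$V = -31983$ ($V = 2 \cdot 78 \left(37 + 78\right) - 49923 = 2 \cdot 78 \cdot 115 - 49923 = 17940 - 49923 = -31983$)
$W = i \sqrt{43130}$ ($W = \sqrt{2478 - 45608} = \sqrt{-43130} = i \sqrt{43130} \approx 207.68 i$)
$\frac{1}{V + W} = \frac{1}{-31983 + i \sqrt{43130}}$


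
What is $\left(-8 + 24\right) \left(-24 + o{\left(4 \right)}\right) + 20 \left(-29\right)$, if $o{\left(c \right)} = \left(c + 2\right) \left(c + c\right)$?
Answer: $-196$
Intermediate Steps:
$o{\left(c \right)} = 2 c \left(2 + c\right)$ ($o{\left(c \right)} = \left(2 + c\right) 2 c = 2 c \left(2 + c\right)$)
$\left(-8 + 24\right) \left(-24 + o{\left(4 \right)}\right) + 20 \left(-29\right) = \left(-8 + 24\right) \left(-24 + 2 \cdot 4 \left(2 + 4\right)\right) + 20 \left(-29\right) = 16 \left(-24 + 2 \cdot 4 \cdot 6\right) - 580 = 16 \left(-24 + 48\right) - 580 = 16 \cdot 24 - 580 = 384 - 580 = -196$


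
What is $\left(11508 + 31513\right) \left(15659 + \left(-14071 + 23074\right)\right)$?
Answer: $1060983902$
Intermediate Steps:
$\left(11508 + 31513\right) \left(15659 + \left(-14071 + 23074\right)\right) = 43021 \left(15659 + 9003\right) = 43021 \cdot 24662 = 1060983902$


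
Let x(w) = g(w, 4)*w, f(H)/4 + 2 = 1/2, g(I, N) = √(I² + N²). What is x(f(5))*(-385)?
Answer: 4620*√13 ≈ 16658.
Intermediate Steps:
f(H) = -6 (f(H) = -8 + 4/2 = -8 + 4*(½) = -8 + 2 = -6)
x(w) = w*√(16 + w²) (x(w) = √(w² + 4²)*w = √(w² + 16)*w = √(16 + w²)*w = w*√(16 + w²))
x(f(5))*(-385) = -6*√(16 + (-6)²)*(-385) = -6*√(16 + 36)*(-385) = -12*√13*(-385) = 4620*√13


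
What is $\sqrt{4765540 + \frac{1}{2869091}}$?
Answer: $\frac{\sqrt{39228415396241625831}}{2869091} \approx 2183.0$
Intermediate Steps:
$\sqrt{4765540 + \frac{1}{2869091}} = \sqrt{\frac{13672767924141}{2869091}} = \frac{\sqrt{39228415396241625831}}{2869091}$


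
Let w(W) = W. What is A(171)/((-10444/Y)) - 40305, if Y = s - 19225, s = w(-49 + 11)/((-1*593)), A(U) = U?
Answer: -247671167883/6193292 ≈ -39990.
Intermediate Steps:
s = 38/593 (s = (-49 + 11)/((-1*593)) = -38/(-593) = -38*(-1/593) = 38/593 ≈ 0.064081)
Y = -11400387/593 (Y = 38/593 - 19225 = -11400387/593 ≈ -19225.)
A(171)/((-10444/Y)) - 40305 = 171/((-10444/(-11400387/593))) - 40305 = 171/((-10444*(-593/11400387))) - 40305 = 171/(6193292/11400387) - 40305 = 171*(11400387/6193292) - 40305 = 1949466177/6193292 - 40305 = -247671167883/6193292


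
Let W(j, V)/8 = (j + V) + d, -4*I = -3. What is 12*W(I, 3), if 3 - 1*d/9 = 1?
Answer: 2088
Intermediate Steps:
d = 18 (d = 27 - 9*1 = 27 - 9 = 18)
I = 3/4 (I = -1/4*(-3) = 3/4 ≈ 0.75000)
W(j, V) = 144 + 8*V + 8*j (W(j, V) = 8*((j + V) + 18) = 8*((V + j) + 18) = 8*(18 + V + j) = 144 + 8*V + 8*j)
12*W(I, 3) = 12*(144 + 8*3 + 8*(3/4)) = 12*(144 + 24 + 6) = 12*174 = 2088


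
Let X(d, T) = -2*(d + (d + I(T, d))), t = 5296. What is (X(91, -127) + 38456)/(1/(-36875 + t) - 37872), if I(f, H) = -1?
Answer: -1202970426/1195959889 ≈ -1.0059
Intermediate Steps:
X(d, T) = 2 - 4*d (X(d, T) = -2*(d + (d - 1)) = -2*(d + (-1 + d)) = -2*(-1 + 2*d) = 2 - 4*d)
(X(91, -127) + 38456)/(1/(-36875 + t) - 37872) = ((2 - 4*91) + 38456)/(1/(-36875 + 5296) - 37872) = ((2 - 364) + 38456)/(1/(-31579) - 37872) = (-362 + 38456)/(-1/31579 - 37872) = 38094/(-1195959889/31579) = 38094*(-31579/1195959889) = -1202970426/1195959889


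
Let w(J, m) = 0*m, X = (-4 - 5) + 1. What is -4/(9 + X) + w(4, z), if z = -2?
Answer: -4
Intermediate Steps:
X = -8 (X = -9 + 1 = -8)
w(J, m) = 0
-4/(9 + X) + w(4, z) = -4/(9 - 8) + 0 = -4/1 + 0 = -4*1 + 0 = -4 + 0 = -4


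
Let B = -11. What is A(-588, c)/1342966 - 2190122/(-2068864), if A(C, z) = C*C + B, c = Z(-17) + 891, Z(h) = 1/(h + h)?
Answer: 914133484791/694603502656 ≈ 1.3161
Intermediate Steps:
Z(h) = 1/(2*h)
c = 30293/34 (c = (½)/(-17) + 891 = (½)*(-1/17) + 891 = -1/34 + 891 = 30293/34 ≈ 890.97)
A(C, z) = -11 + C² (A(C, z) = C*C - 11 = C² - 11 = -11 + C²)
A(-588, c)/1342966 - 2190122/(-2068864) = (-11 + (-588)²)/1342966 - 2190122/(-2068864) = (-11 + 345744)*(1/1342966) - 2190122*(-1/2068864) = 345733*(1/1342966) + 1095061/1034432 = 345733/1342966 + 1095061/1034432 = 914133484791/694603502656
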